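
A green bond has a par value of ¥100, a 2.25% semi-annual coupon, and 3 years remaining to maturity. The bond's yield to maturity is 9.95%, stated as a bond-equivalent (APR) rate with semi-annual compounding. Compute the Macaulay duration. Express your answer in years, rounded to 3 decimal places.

Periodic yield y = 0.04975. Discount each cash flow and weight by its period:
  t   CF        PV=CF/(1+0.04975)^t    t·PV
  1        1.125         1.0717         1.0717
  2        1.125         1.0209         2.0418
  3        1.125         0.9725         2.9175
  4        1.125         0.9264         3.7057
  5        1.125         0.8825         4.4126
  6      101.125        75.5689       453.4135
  Σ                     80.4430       467.5628
Price P = Σ PV = 80.4430.
Macaulay duration = Σ(t·PV) / P = 467.5628 / 80.4430 = 5.81235 half-year periods.
In years: 5.81235 / 2 = 2.90618 years.

2.906 years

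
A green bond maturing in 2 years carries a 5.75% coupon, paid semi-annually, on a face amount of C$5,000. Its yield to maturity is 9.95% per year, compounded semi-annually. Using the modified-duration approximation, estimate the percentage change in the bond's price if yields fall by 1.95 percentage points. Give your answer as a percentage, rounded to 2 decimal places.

+3.56%

Periodic yield y = 0.04975. Modified duration first:
  t   CF        PV=CF/(1+0.04975)^t    t·PV
  1       143.75       136.9374       136.9374
  2       143.75       130.4476       260.8952
  3       143.75       124.2654       372.7962
  4     5,143.75     4,235.8085    16,943.2341
  Σ                  4,627.4589    17,713.8628
P = 4,627.4589; D_Mac = 3.82799 half-year periods = 1.91399 yrs; D_mod = 1.91399/(1+0.04975) = 1.82329 yrs.
ΔP/P ≈ -D_mod · Δy = -1.82329 × (-0.0195) = +0.035554 = +3.5554%.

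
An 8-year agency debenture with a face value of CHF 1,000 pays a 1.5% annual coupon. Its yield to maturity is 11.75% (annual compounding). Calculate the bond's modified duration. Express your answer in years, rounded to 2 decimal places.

Periodic yield y = 0.1175. First find Macaulay duration:
  t   CF        PV=CF/(1+0.1175)^t    t·PV
  1        15.00        13.4228        13.4228
  2        15.00        12.0115        24.0229
  3        15.00        10.7485        32.2456
  4        15.00         9.6184        38.4734
  5        15.00         8.6070        43.0352
  6        15.00         7.7020        46.2123
  7        15.00         6.8922        48.2455
  8     1,015.00       417.3359     3,338.6875
  Σ                    486.3384     3,584.3452
P = 486.3384; Macaulay duration = 3,584.3452 / 486.3384 = 7.37006 years.
Modified duration = D_Mac / (1 + y) = 7.37006 / 1.1175 = 6.59514 years.

6.60 years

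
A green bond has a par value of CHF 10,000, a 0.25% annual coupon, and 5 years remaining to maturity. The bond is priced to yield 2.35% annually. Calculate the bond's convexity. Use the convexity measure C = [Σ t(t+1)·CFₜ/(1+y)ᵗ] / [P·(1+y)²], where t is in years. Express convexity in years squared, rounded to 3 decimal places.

With y = 0.0235:
  t   CF        PV=CF/(1+0.0235)^t    t·PV        t(t+1)·PV
  1        25.00        24.4260        24.4260          48.8520
  2        25.00        23.8652        47.7303         143.1909
  3        25.00        23.3172        69.9516         279.8064
  4        25.00        22.7818        91.1273         455.6366
  5    10,025.00     8,925.7588    44,628.7940     267,772.7637
  Σ                  9,020.1490    44,862.0292     268,700.2497
P = 9,020.1490.
Convexity = Σ t(t+1)·PV / [P·(1+y)²] = 268,700.2497 / (9,020.1490 × 1.047552) = 28.43667.

28.437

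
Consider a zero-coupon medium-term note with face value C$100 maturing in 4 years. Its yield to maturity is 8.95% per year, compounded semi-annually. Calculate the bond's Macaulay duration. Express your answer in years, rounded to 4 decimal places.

4.0000 years

A zero-coupon bond has a single cash flow at maturity, so its Macaulay duration equals its maturity: 4 years.
(Equivalently: 8 semi-annual periods ÷ 2 = 4 years.)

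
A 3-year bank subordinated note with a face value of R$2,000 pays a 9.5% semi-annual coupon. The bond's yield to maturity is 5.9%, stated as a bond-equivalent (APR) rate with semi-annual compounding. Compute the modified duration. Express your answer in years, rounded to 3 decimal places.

Periodic yield y = 0.0295. First find Macaulay duration:
  t   CF        PV=CF/(1+0.0295)^t    t·PV
  1        95.00        92.2778        92.2778
  2        95.00        89.6336       179.2672
  3        95.00        87.0652       261.1956
  4        95.00        84.5704       338.2815
  5        95.00        82.1470       410.7351
  6     2,095.00     1,759.6485    10,557.8910
  Σ                  2,195.3425    11,839.6481
P = 2,195.3425; Macaulay duration = 11,839.6481 / 2,195.3425 = 5.39308 half-year periods = 2.69654 years.
Modified duration = D_Mac / (1 + y) = 2.69654 / 1.0295 = 2.61927 years.

2.619 years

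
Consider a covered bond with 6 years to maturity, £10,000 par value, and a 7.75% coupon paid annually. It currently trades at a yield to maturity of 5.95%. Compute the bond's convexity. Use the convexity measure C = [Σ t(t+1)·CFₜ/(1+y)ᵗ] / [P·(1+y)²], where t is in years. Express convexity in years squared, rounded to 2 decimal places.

29.71

With y = 0.0595:
  t   CF        PV=CF/(1+0.0595)^t    t·PV        t(t+1)·PV
  1       775.00       731.4771       731.4771       1,462.9542
  2       775.00       690.3984     1,380.7968       4,142.3904
  3       775.00       651.6266     1,954.8799       7,819.5195
  4       775.00       615.0322     2,460.1288      12,300.6441
  5       775.00       580.4929     2,902.4644      17,414.7864
  6    10,775.00     7,617.4833    45,704.9000     319,934.2999
  Σ                 10,886.5106    55,134.6470     363,074.5946
P = 10,886.5106.
Convexity = Σ t(t+1)·PV / [P·(1+y)²] = 363,074.5946 / (10,886.5106 × 1.122540) = 29.71018.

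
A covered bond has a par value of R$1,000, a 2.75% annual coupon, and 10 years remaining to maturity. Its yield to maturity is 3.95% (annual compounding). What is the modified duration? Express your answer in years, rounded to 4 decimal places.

8.4714 years

Periodic yield y = 0.0395. First find Macaulay duration:
  t   CF        PV=CF/(1+0.0395)^t    t·PV
  1        27.50        26.4550        26.4550
  2        27.50        25.4498        50.8995
  3        27.50        24.4827        73.4481
  4        27.50        23.5524        94.2095
  5        27.50        22.6574       113.2870
  6        27.50        21.7964       130.7787
  7        27.50        20.9682       146.7774
  8        27.50        20.1714       161.3715
  9        27.50        19.4049       174.6444
  10    1,027.50       697.4882     6,974.8825
  Σ                    902.4265     7,946.7537
P = 902.4265; Macaulay duration = 7,946.7537 / 902.4265 = 8.80598 years.
Modified duration = D_Mac / (1 + y) = 8.80598 / 1.0395 = 8.47137 years.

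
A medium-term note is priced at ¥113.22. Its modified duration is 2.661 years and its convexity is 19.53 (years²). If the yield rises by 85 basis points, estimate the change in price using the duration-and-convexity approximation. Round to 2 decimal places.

-¥2.48

Duration effect: -D_mod·Δy = -2.661 × (+0.0085) = -0.0226185
Convexity effect: ½·C·(Δy)² = 0.5 × 19.53 × (0.0085)² = +0.00070552125
ΔP/P ≈ -0.0226185 + 0.00070552125 = -0.02191297875
ΔP ≈ 113.22 × (-0.02191297875) = -2.480987454075.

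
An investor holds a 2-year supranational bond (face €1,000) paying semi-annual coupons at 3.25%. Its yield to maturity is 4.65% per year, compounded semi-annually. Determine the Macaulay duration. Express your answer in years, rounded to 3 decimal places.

Periodic yield y = 0.02325. Discount each cash flow and weight by its period:
  t   CF        PV=CF/(1+0.02325)^t    t·PV
  1        16.25        15.8808        15.8808
  2        16.25        15.5199        31.0399
  3        16.25        15.1673        45.5019
  4     1,016.25       926.9868     3,707.9472
  Σ                    973.5548     3,800.3697
Price P = Σ PV = 973.5548.
Macaulay duration = Σ(t·PV) / P = 3,800.3697 / 973.5548 = 3.90360 half-year periods.
In years: 3.90360 / 2 = 1.95180 years.

1.952 years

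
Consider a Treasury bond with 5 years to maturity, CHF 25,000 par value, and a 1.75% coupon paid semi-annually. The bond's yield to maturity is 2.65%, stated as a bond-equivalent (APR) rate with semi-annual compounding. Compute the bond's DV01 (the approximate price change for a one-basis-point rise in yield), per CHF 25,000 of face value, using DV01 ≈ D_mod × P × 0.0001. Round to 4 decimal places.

Periodic yield y = 0.01325.
  t   CF        PV=CF/(1+0.01325)^t    t·PV
  1       218.75       215.8895       215.8895
  2       218.75       213.0663       426.1327
  3       218.75       210.2801       630.8404
  4       218.75       207.5303       830.1214
  5       218.75       204.8165     1,024.0826
  6       218.75       202.1382     1,212.8292
  7       218.75       199.4949     1,396.4642
  8       218.75       196.8861     1,575.0892
  9       218.75       194.3115     1,748.8037
  10   25,218.75    22,108.4060   221,084.0604
  Σ                 23,952.8196   230,144.3133
P = 23,952.8196; D_Mac = 9.60823 half-year periods = 4.80412 yrs; D_mod = 4.74130 yrs.
DV01 ≈ 4.74130 × 23,952.8196 × 0.0001 = 11.356739.

CHF 11.3567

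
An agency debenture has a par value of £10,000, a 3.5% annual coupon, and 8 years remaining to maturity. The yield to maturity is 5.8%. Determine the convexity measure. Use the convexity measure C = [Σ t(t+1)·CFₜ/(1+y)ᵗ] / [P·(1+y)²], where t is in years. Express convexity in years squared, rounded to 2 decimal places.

54.05

With y = 0.058:
  t   CF        PV=CF/(1+0.058)^t    t·PV        t(t+1)·PV
  1       350.00       330.8129       330.8129         661.6257
  2       350.00       312.6776       625.3551       1,876.0653
  3       350.00       295.5364       886.6093       3,546.4373
  4       350.00       279.3350     1,117.3400       5,586.7002
  5       350.00       264.0218     1,320.1088       7,920.6525
  6       350.00       249.5480     1,497.2878      10,481.0147
  7       350.00       235.8676     1,651.0735      13,208.5881
  8    10,350.00     6,592.5739    52,740.5914     474,665.3224
  Σ                  8,560.3732    60,169.1788     517,946.4063
P = 8,560.3732.
Convexity = Σ t(t+1)·PV / [P·(1+y)²] = 517,946.4063 / (8,560.3732 × 1.119364) = 54.05312.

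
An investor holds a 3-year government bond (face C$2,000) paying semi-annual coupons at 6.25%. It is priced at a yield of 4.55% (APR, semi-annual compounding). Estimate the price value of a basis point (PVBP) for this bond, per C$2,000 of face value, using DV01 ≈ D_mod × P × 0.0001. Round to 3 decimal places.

Periodic yield y = 0.02275.
  t   CF        PV=CF/(1+0.02275)^t    t·PV
  1        62.50        61.1098        61.1098
  2        62.50        59.7504       119.5009
  3        62.50        58.4213       175.2640
  4        62.50        57.1218       228.4873
  5        62.50        55.8512       279.2560
  6     2,062.50     1,802.0923    10,812.5537
  Σ                  2,094.3468    11,676.1717
P = 2,094.3468; D_Mac = 5.57509 half-year periods = 2.78754 yrs; D_mod = 2.72554 yrs.
DV01 ≈ 2.72554 × 2,094.3468 × 0.0001 = 0.570822.

C$0.571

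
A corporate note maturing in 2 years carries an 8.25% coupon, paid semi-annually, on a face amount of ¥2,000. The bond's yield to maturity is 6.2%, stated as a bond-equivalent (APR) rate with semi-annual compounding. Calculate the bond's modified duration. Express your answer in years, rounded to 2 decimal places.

1.83 years

Periodic yield y = 0.031. First find Macaulay duration:
  t   CF        PV=CF/(1+0.031)^t    t·PV
  1        82.50        80.0194        80.0194
  2        82.50        77.6134       155.2268
  3        82.50        75.2797       225.8391
  4     2,082.50     1,843.1062     7,372.4246
  Σ                  2,076.0186     7,833.5099
P = 2,076.0186; Macaulay duration = 7,833.5099 / 2,076.0186 = 3.77333 half-year periods = 1.88667 years.
Modified duration = D_Mac / (1 + y) = 1.88667 / 1.031 = 1.82994 years.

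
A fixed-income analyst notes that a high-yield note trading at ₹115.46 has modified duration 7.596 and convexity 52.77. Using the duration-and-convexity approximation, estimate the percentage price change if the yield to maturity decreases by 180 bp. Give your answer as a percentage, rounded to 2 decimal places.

Duration effect: -D_mod·Δy = -7.596 × (-0.018) = +0.136728
Convexity effect: ½·C·(Δy)² = 0.5 × 52.77 × (-0.018)² = +0.00854874
ΔP/P ≈ +0.136728 + 0.00854874 = +0.14527674
= +14.527674%.

+14.53%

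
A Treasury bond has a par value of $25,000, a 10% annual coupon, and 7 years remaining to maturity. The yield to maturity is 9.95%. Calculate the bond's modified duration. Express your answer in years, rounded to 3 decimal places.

Periodic yield y = 0.0995. First find Macaulay duration:
  t   CF        PV=CF/(1+0.0995)^t    t·PV
  1     2,500.00     2,273.7608     2,273.7608
  2     2,500.00     2,067.9953     4,135.9905
  3     2,500.00     1,880.8506     5,642.5519
  4     2,500.00     1,710.6418     6,842.5671
  5     2,500.00     1,555.8361     7,779.1804
  6     2,500.00     1,415.0396     8,490.2378
  7    27,500.00    14,156.8313    99,097.8194
  Σ                 25,060.9555   134,262.1080
P = 25,060.9555; Macaulay duration = 134,262.1080 / 25,060.9555 = 5.35742 years.
Modified duration = D_Mac / (1 + y) = 5.35742 / 1.0995 = 4.87260 years.

4.873 years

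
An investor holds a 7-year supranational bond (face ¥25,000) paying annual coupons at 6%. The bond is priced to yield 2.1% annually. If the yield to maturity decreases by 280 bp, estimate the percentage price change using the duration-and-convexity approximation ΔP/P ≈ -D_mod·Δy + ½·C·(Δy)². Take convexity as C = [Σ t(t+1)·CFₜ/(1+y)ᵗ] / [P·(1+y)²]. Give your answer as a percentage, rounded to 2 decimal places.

With y = 0.021:
  t   CF        PV=CF/(1+0.021)^t    t·PV        t(t+1)·PV
  1     1,500.00     1,469.1479     1,469.1479       2,938.2958
  2     1,500.00     1,438.9304     2,877.8607       8,633.5821
  3     1,500.00     1,409.3343     4,228.0030      16,912.0120
  4     1,500.00     1,380.3470     5,521.3882      27,606.9410
  5     1,500.00     1,351.9560     6,759.7799      40,558.6792
  6     1,500.00     1,324.1488     7,944.8931      55,614.2516
  7    26,500.00    22,912.1413   160,384.9892   1,283,079.9139
  Σ                 31,286.0058   189,186.0620   1,435,343.6756
P = 31,286.0058; D_Mac = 6.04699 yrs; D_mod = 5.92261 yrs; C = 44.01030.
Duration effect: -5.92261 × (-0.028) = +0.165833
Convexity effect: 0.5 × 44.01030 × (-0.028)² = +0.0172520
ΔP/P ≈ +0.165833 + 0.0172520 = +0.183085 = +18.3085%.

+18.31%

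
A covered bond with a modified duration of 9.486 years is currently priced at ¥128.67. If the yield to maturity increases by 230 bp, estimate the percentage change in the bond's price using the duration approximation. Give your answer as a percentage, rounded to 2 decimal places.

Duration approximation: ΔP/P ≈ -D_mod · Δy = -9.486 × (+0.023) = -0.218178.
As a percentage: -21.8178%.

-21.82%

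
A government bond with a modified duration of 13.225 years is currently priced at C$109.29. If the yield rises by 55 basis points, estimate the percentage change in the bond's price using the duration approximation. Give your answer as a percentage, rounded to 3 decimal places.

-7.274%

Duration approximation: ΔP/P ≈ -D_mod · Δy = -13.225 × (+0.0055) = -0.0727375.
As a percentage: -7.27375%.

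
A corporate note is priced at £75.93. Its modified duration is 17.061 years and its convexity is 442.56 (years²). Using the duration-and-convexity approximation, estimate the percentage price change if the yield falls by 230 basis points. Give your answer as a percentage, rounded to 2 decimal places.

Duration effect: -D_mod·Δy = -17.061 × (-0.023) = +0.392403
Convexity effect: ½·C·(Δy)² = 0.5 × 442.56 × (-0.023)² = +0.11705712
ΔP/P ≈ +0.392403 + 0.11705712 = +0.50946012
= +50.946012%.

+50.95%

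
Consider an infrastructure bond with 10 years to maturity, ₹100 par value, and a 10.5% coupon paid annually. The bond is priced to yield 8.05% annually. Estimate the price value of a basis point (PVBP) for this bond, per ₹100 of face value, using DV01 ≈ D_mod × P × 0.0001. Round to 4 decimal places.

Periodic yield y = 0.0805.
  t   CF        PV=CF/(1+0.0805)^t    t·PV
  1        10.50         9.7177         9.7177
  2        10.50         8.9937        17.9875
  3        10.50         8.3237        24.9710
  4        10.50         7.7035        30.8142
  5        10.50         7.1296        35.6480
  6        10.50         6.5984        39.5906
  7        10.50         6.1068        42.7478
  8        10.50         5.6519        45.2149
  9        10.50         5.2308        47.0770
  10      110.50        50.9465       509.4652
  Σ                    116.4027       803.2339
P = 116.4027; D_Mac = 6.90048 yrs; D_mod = 6.38637 yrs.
DV01 ≈ 6.38637 × 116.4027 × 0.0001 = 0.074339.

₹0.0743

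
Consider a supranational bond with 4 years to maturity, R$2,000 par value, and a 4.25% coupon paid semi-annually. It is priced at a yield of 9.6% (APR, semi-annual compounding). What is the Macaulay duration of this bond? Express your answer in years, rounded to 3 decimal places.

Periodic yield y = 0.048. Discount each cash flow and weight by its period:
  t   CF        PV=CF/(1+0.048)^t    t·PV
  1        42.50        40.5534        40.5534
  2        42.50        38.6960        77.3921
  3        42.50        36.9237       110.7711
  4        42.50        35.2325       140.9301
  5        42.50        33.6188       168.0941
  6        42.50        32.0790       192.4742
  7        42.50        30.6098       214.2683
  8     2,042.50     1,403.6919    11,229.5355
  Σ                  1,651.4052    12,174.0188
Price P = Σ PV = 1,651.4052.
Macaulay duration = Σ(t·PV) / P = 12,174.0188 / 1,651.4052 = 7.37191 half-year periods.
In years: 7.37191 / 2 = 3.68596 years.

3.686 years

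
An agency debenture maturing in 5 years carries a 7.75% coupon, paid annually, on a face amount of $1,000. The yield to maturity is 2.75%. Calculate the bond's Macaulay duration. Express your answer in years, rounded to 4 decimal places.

4.4033 years

Periodic yield y = 0.0275. Discount each cash flow and weight by its year:
  t   CF        PV=CF/(1+0.0275)^t    t·PV
  1        77.50        75.4258        75.4258
  2        77.50        73.4071       146.8142
  3        77.50        71.4424       214.3273
  4        77.50        69.5303       278.1214
  5     1,077.50       940.8234     4,704.1172
  Σ                  1,230.6291     5,418.8058
Price P = Σ PV = 1,230.6291.
Macaulay duration = Σ(t·PV) / P = 5,418.8058 / 1,230.6291 = 4.40328 years.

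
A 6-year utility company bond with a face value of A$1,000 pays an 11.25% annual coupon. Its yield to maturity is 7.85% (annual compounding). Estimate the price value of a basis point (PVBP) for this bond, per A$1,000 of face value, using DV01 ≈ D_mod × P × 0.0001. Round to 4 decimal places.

Periodic yield y = 0.0785.
  t   CF        PV=CF/(1+0.0785)^t    t·PV
  1       112.50       104.3115       104.3115
  2       112.50        96.7191       193.4382
  3       112.50        89.6793       269.0378
  4       112.50        83.1519       332.6074
  5       112.50        77.0995       385.4977
  6     1,112.50       706.9344     4,241.6065
  Σ                  1,157.8957     5,526.4991
P = 1,157.8957; D_Mac = 4.77288 yrs; D_mod = 4.42548 yrs.
DV01 ≈ 4.42548 × 1,157.8957 × 0.0001 = 0.512425.

A$0.5124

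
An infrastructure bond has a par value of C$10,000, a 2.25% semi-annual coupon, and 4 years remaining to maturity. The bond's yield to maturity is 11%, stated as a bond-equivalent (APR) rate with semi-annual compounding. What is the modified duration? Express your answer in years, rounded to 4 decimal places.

3.6148 years

Periodic yield y = 0.055. First find Macaulay duration:
  t   CF        PV=CF/(1+0.055)^t    t·PV
  1       112.50       106.6351       106.6351
  2       112.50       101.0759       202.1518
  3       112.50        95.8065       287.4196
  4       112.50        90.8119       363.2475
  5       112.50        86.0776       430.3881
  6       112.50        81.5902       489.5409
  7       112.50        77.3366       541.3565
  8    10,112.50     6,589.2936    52,714.3486
  Σ                  7,228.6274    55,135.0881
P = 7,228.6274; Macaulay duration = 55,135.0881 / 7,228.6274 = 7.62732 half-year periods = 3.81366 years.
Modified duration = D_Mac / (1 + y) = 3.81366 / 1.055 = 3.61485 years.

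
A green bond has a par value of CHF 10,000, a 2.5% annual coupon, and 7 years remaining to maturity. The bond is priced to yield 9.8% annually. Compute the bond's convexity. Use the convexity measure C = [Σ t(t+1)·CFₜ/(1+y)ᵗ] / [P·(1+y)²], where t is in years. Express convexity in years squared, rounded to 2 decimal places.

With y = 0.098:
  t   CF        PV=CF/(1+0.098)^t    t·PV        t(t+1)·PV
  1       250.00       227.6867       227.6867         455.3734
  2       250.00       207.3649       414.7299       1,244.1896
  3       250.00       188.8570       566.5709       2,266.2835
  4       250.00       172.0009       688.0035       3,440.0174
  5       250.00       156.6492       783.2462       4,699.4774
  6       250.00       142.6678       856.0068       5,992.0477
  7    10,250.00     5,327.3041    37,291.1284     298,329.0270
  Σ                  6,422.5306    40,827.3723     316,426.4159
P = 6,422.5306.
Convexity = Σ t(t+1)·PV / [P·(1+y)²] = 316,426.4159 / (6,422.5306 × 1.205604) = 40.86598.

40.87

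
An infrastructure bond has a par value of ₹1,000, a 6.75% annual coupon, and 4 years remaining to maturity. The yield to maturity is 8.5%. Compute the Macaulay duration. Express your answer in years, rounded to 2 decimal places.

3.62 years

Periodic yield y = 0.085. Discount each cash flow and weight by its year:
  t   CF        PV=CF/(1+0.085)^t    t·PV
  1        67.50        62.2120        62.2120
  2        67.50        57.3382       114.6765
  3        67.50        52.8463       158.5389
  4     1,067.50       770.2805     3,081.1222
  Σ                    942.6771     3,416.5495
Price P = Σ PV = 942.6771.
Macaulay duration = Σ(t·PV) / P = 3,416.5495 / 942.6771 = 3.62431 years.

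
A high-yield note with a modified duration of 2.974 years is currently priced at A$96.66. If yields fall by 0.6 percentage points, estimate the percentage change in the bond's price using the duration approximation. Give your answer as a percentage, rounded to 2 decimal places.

Duration approximation: ΔP/P ≈ -D_mod · Δy = -2.974 × (-0.006) = +0.017844.
As a percentage: +1.7844%.

+1.78%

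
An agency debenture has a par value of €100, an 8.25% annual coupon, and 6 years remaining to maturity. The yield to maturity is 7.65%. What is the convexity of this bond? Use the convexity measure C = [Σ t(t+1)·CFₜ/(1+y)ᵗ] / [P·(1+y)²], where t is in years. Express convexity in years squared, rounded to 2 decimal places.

With y = 0.0765:
  t   CF        PV=CF/(1+0.0765)^t    t·PV        t(t+1)·PV
  1         8.25         7.6637         7.6637          15.3275
  2         8.25         7.1191        14.2382          42.7147
  3         8.25         6.6132        19.8396          79.3584
  4         8.25         6.1432        24.5730         122.8649
  5         8.25         5.7067        28.5334         171.2005
  6       108.25        69.5575       417.3447       2,921.4132
  Σ                    102.8034       512.1927       3,352.8792
P = 102.8034.
Convexity = Σ t(t+1)·PV / [P·(1+y)²] = 3,352.8792 / (102.8034 × 1.158852) = 28.14377.

28.14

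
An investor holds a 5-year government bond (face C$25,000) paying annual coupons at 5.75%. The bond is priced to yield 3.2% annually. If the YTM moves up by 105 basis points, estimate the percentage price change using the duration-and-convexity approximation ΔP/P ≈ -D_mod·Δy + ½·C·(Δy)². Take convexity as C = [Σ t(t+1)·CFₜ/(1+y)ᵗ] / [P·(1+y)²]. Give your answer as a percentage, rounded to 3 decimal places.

-4.459%

With y = 0.032:
  t   CF        PV=CF/(1+0.032)^t    t·PV        t(t+1)·PV
  1     1,437.50     1,392.9264     1,392.9264       2,785.8527
  2     1,437.50     1,349.7348     2,699.4697       8,098.4090
  3     1,437.50     1,307.8826     3,923.6478      15,694.5912
  4     1,437.50     1,267.3281     5,069.3124      25,346.5620
  5    26,437.50    22,585.0938   112,925.4689     677,552.8135
  Σ                 27,902.9657   126,010.8251     729,478.2284
P = 27,902.9657; D_Mac = 4.51604 yrs; D_mod = 4.37600 yrs; C = 24.54723.
Duration effect: -4.37600 × (+0.0105) = -0.045948
Convexity effect: 0.5 × 24.54723 × (0.0105)² = +0.0013532
ΔP/P ≈ -0.045948 + 0.0013532 = -0.044595 = -4.4595%.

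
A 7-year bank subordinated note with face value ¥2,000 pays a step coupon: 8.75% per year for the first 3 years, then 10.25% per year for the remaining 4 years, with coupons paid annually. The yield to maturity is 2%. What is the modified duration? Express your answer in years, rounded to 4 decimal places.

Periodic yield y = 0.02. First find Macaulay duration:
  t   CF        PV=CF/(1+0.02)^t    t·PV
  1       175.00       171.5686       171.5686
  2       175.00       168.2045       336.4091
  3       175.00       164.9064       494.7192
  4       205.00       189.3883       757.5532
  5       205.00       185.6748       928.3741
  6       205.00       182.0341     1,092.2048
  7     2,205.00     1,919.5852    13,437.0964
  Σ                  2,981.3620    17,217.9254
P = 2,981.3620; Macaulay duration = 17,217.9254 / 2,981.3620 = 5.77519 years.
Modified duration = D_Mac / (1 + y) = 5.77519 / 1.02 = 5.66195 years.

5.6619 years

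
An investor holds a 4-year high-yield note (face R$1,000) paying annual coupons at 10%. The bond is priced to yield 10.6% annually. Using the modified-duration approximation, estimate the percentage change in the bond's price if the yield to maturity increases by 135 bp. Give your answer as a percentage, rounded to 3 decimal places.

Periodic yield y = 0.106. Modified duration first:
  t   CF        PV=CF/(1+0.106)^t    t·PV
  1       100.00        90.4159        90.4159
  2       100.00        81.7504       163.5007
  3       100.00        73.9153       221.7460
  4     1,100.00       735.1436     2,940.5744
  Σ                    981.2252     3,416.2371
P = 981.2252; D_Mac = 3.48160 yrs; D_mod = 3.48160/(1+0.106) = 3.14792 yrs.
ΔP/P ≈ -D_mod · Δy = -3.14792 × (+0.0135) = -0.042497 = -4.2497%.

-4.250%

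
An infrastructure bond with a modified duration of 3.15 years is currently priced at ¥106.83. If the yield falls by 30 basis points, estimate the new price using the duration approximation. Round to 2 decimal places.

Duration approximation: ΔP/P ≈ -D_mod · Δy = -3.15 × (-0.003) = +0.009450.
New price ≈ 106.83 × (1 + 0.009450) = 107.8395435.

¥107.84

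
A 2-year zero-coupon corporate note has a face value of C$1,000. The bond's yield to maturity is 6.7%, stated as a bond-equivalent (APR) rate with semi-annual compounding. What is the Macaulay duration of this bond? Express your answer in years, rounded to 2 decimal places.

A zero-coupon bond has a single cash flow at maturity, so its Macaulay duration equals its maturity: 2 years.
(Equivalently: 4 semi-annual periods ÷ 2 = 2 years.)

2.00 years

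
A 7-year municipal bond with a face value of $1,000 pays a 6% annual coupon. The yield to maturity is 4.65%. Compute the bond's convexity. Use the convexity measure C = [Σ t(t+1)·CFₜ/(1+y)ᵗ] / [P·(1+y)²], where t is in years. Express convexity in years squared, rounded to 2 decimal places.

With y = 0.0465:
  t   CF        PV=CF/(1+0.0465)^t    t·PV        t(t+1)·PV
  1        60.00        57.3340        57.3340         114.6679
  2        60.00        54.7864       109.5728         328.7184
  3        60.00        52.3520       157.0561         628.2244
  4        60.00        50.0258       200.1033       1,000.5166
  5        60.00        47.8030       239.0150       1,434.0898
  6        60.00        45.6789       274.0735       1,918.5148
  7     1,060.00       771.1365     5,397.9552      43,183.6417
  Σ                  1,079.1166     6,435.1099      48,608.3736
P = 1,079.1166.
Convexity = Σ t(t+1)·PV / [P·(1+y)²] = 48,608.3736 / (1,079.1166 × 1.095162) = 41.13052.

41.13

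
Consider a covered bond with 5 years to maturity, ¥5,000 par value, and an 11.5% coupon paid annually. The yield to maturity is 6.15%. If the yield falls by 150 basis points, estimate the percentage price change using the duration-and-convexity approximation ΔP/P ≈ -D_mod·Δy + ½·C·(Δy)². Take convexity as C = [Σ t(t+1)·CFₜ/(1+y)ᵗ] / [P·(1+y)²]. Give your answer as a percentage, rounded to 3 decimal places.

With y = 0.0615:
  t   CF        PV=CF/(1+0.0615)^t    t·PV        t(t+1)·PV
  1       575.00       541.6863       541.6863       1,083.3726
  2       575.00       510.3027     1,020.6054       3,061.8161
  3       575.00       480.7373     1,442.2120       5,768.8480
  4       575.00       452.8849     1,811.5396       9,057.6982
  5     5,575.00     4,136.6129    20,683.0644     124,098.3862
  Σ                  6,122.2241    25,499.1077     143,070.1211
P = 6,122.2241; D_Mac = 4.16501 yrs; D_mod = 3.92370 yrs; C = 20.73957.
Duration effect: -3.92370 × (-0.015) = +0.058855
Convexity effect: 0.5 × 20.73957 × (-0.015)² = +0.0023332
ΔP/P ≈ +0.058855 + 0.0023332 = +0.061189 = +6.1189%.

+6.119%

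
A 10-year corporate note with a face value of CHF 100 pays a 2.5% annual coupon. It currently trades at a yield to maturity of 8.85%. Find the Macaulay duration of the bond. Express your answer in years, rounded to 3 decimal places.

Periodic yield y = 0.0885. Discount each cash flow and weight by its year:
  t   CF        PV=CF/(1+0.0885)^t    t·PV
  1         2.50         2.2967         2.2967
  2         2.50         2.1100         4.2200
  3         2.50         1.9385         5.8154
  4         2.50         1.7808         7.1234
  5         2.50         1.6361         8.1803
  6         2.50         1.5030         9.0182
  7         2.50         1.3808         9.6658
  8         2.50         1.2686        10.1485
  9         2.50         1.1654        10.4888
  10      102.50        43.8975       438.9747
  Σ                     58.9774       505.9319
Price P = Σ PV = 58.9774.
Macaulay duration = Σ(t·PV) / P = 505.9319 / 58.9774 = 8.57840 years.

8.578 years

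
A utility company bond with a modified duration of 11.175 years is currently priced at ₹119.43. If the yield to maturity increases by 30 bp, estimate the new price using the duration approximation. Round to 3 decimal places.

₹115.426

Duration approximation: ΔP/P ≈ -D_mod · Δy = -11.175 × (+0.003) = -0.033525.
New price ≈ 119.43 × (1 - 0.033525) = 115.42610925.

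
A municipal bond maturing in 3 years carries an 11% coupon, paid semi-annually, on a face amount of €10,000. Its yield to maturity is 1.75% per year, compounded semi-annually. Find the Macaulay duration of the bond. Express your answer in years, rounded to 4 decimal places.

Periodic yield y = 0.00875. Discount each cash flow and weight by its period:
  t   CF        PV=CF/(1+0.00875)^t    t·PV
  1       550.00       545.2292       545.2292
  2       550.00       540.4999     1,080.9997
  3       550.00       535.8115     1,607.4346
  4       550.00       531.1638     2,124.6553
  5       550.00       526.5565     2,632.7823
  6    10,550.00    10,012.6993    60,076.1957
  Σ                 12,691.9602    68,067.2970
Price P = Σ PV = 12,691.9602.
Macaulay duration = Σ(t·PV) / P = 68,067.2970 / 12,691.9602 = 5.36302 half-year periods.
In years: 5.36302 / 2 = 2.68151 years.

2.6815 years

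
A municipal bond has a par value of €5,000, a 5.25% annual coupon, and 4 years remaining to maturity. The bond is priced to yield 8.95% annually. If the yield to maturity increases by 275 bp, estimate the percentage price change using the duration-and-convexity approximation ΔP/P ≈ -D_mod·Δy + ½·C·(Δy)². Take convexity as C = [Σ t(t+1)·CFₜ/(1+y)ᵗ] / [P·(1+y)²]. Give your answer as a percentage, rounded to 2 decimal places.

With y = 0.0895:
  t   CF        PV=CF/(1+0.0895)^t    t·PV        t(t+1)·PV
  1       262.50       240.9362       240.9362         481.8724
  2       262.50       221.1438       442.2877       1,326.8630
  3       262.50       202.9774       608.9321       2,435.7283
  4     5,262.50     3,734.9361    14,939.7442      74,698.7211
  Σ                  4,399.9935    16,231.9002      78,943.1848
P = 4,399.9935; D_Mac = 3.68907 yrs; D_mod = 3.38602 yrs; C = 15.11500.
Duration effect: -3.38602 × (+0.0275) = -0.093116
Convexity effect: 0.5 × 15.11500 × (0.0275)² = +0.0057154
ΔP/P ≈ -0.093116 + 0.0057154 = -0.087400 = -8.7400%.

-8.74%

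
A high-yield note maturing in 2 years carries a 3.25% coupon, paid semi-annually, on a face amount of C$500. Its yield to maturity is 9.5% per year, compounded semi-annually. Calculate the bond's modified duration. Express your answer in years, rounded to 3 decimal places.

Periodic yield y = 0.0475. First find Macaulay duration:
  t   CF        PV=CF/(1+0.0475)^t    t·PV
  1        8.125         7.7566         7.7566
  2        8.125         7.4048        14.8097
  3        8.125         7.0691        21.2072
  4      508.125       422.0408     1,688.1632
  Σ                    444.2712     1,731.9366
P = 444.2712; Macaulay duration = 1,731.9366 / 444.2712 = 3.89838 half-year periods = 1.94919 years.
Modified duration = D_Mac / (1 + y) = 1.94919 / 1.0475 = 1.86080 years.

1.861 years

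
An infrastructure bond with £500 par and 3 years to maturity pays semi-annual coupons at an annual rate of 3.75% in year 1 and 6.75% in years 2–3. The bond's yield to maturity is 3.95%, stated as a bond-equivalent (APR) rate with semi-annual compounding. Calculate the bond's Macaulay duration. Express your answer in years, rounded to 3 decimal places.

2.832 years

Periodic yield y = 0.01975. Discount each cash flow and weight by its period:
  t   CF        PV=CF/(1+0.01975)^t    t·PV
  1        9.375         9.1934         9.1934
  2        9.375         9.0154        18.0308
  3       16.875        15.9134        47.7402
  4       16.875        15.6052        62.4207
  5       16.875        15.3030        76.5148
  6      516.875       459.6457     2,757.8745
  Σ                    524.6761     2,971.7743
Price P = Σ PV = 524.6761.
Macaulay duration = Σ(t·PV) / P = 2,971.7743 / 524.6761 = 5.66402 half-year periods.
In years: 5.66402 / 2 = 2.83201 years.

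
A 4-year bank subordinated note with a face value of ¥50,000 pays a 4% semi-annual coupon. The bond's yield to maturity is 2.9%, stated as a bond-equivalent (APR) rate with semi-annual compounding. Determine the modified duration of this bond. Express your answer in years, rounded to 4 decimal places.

Periodic yield y = 0.0145. First find Macaulay duration:
  t   CF        PV=CF/(1+0.0145)^t    t·PV
  1     1,000.00       985.7072       985.7072
  2     1,000.00       971.6188     1,943.2375
  3     1,000.00       957.7317     2,873.1950
  4     1,000.00       944.0430     3,776.1722
  5     1,000.00       930.5501     4,652.7503
  6     1,000.00       917.2499     5,503.4996
  7     1,000.00       904.1399     6,328.9794
  8    51,000.00    45,452.0803   363,616.6423
  Σ                 52,063.1209   389,680.1836
P = 52,063.1209; Macaulay duration = 389,680.1836 / 52,063.1209 = 7.48476 half-year periods = 3.74238 years.
Modified duration = D_Mac / (1 + y) = 3.74238 / 1.0145 = 3.68889 years.

3.6889 years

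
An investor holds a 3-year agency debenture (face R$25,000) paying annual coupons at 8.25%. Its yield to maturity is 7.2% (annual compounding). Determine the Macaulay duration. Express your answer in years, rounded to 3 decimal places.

2.780 years

Periodic yield y = 0.072. Discount each cash flow and weight by its year:
  t   CF        PV=CF/(1+0.072)^t    t·PV
  1     2,062.50     1,923.9739     1,923.9739
  2     2,062.50     1,794.7518     3,589.5035
  3    27,062.50    21,967.6478    65,902.9435
  Σ                 25,686.3735    71,416.4209
Price P = Σ PV = 25,686.3735.
Macaulay duration = Σ(t·PV) / P = 71,416.4209 / 25,686.3735 = 2.78032 years.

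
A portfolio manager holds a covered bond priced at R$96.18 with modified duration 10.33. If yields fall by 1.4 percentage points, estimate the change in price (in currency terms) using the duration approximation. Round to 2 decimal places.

+R$13.91

Duration approximation: ΔP/P ≈ -D_mod · Δy = -10.33 × (-0.014) = +0.144620.
ΔP ≈ 96.18 × (+0.144620) = +13.9095516.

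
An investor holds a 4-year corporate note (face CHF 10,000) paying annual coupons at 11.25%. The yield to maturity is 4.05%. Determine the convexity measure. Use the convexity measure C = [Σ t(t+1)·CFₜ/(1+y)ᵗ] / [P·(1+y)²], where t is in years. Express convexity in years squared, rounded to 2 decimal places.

With y = 0.0405:
  t   CF        PV=CF/(1+0.0405)^t    t·PV        t(t+1)·PV
  1     1,125.00     1,081.2110     1,081.2110       2,162.4219
  2     1,125.00     1,039.1263     2,078.2527       6,234.7580
  3     1,125.00       998.6798     2,996.0394      11,984.1577
  4    11,125.00     9,491.4307    37,965.7228     189,828.6141
  Σ                 12,610.4478    44,121.2259     210,209.9518
P = 12,610.4478.
Convexity = Σ t(t+1)·PV / [P·(1+y)²] = 210,209.9518 / (12,610.4478 × 1.082640) = 15.39709.

15.40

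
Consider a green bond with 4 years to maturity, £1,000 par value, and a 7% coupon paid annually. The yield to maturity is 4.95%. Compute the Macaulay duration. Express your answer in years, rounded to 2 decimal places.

Periodic yield y = 0.0495. Discount each cash flow and weight by its year:
  t   CF        PV=CF/(1+0.0495)^t    t·PV
  1        70.00        66.6984        66.6984
  2        70.00        63.5526       127.1052
  3        70.00        60.5551       181.6653
  4     1,070.00       881.9704     3,527.8816
  Σ                  1,072.7765     3,903.3504
Price P = Σ PV = 1,072.7765.
Macaulay duration = Σ(t·PV) / P = 3,903.3504 / 1,072.7765 = 3.63855 years.

3.64 years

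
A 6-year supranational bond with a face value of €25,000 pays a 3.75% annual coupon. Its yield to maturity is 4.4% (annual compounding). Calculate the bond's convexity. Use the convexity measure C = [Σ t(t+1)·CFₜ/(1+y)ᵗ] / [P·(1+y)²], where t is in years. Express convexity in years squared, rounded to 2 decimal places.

34.05

With y = 0.044:
  t   CF        PV=CF/(1+0.044)^t    t·PV        t(t+1)·PV
  1       937.50       897.9885       897.9885       1,795.9770
  2       937.50       860.1422     1,720.2845       5,160.8535
  3       937.50       823.8910     2,471.6731       9,886.6925
  4       937.50       789.1677     3,156.6707      15,783.3533
  5       937.50       755.9077     3,779.5386      22,677.2317
  6    25,937.50    20,032.0374   120,192.2243     841,345.5702
  Σ                 24,159.1346   132,218.3797     896,649.6782
P = 24,159.1346.
Convexity = Σ t(t+1)·PV / [P·(1+y)²] = 896,649.6782 / (24,159.1346 × 1.089936) = 34.05183.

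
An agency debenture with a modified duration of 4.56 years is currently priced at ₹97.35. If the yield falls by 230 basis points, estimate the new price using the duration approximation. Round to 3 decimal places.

₹107.560

Duration approximation: ΔP/P ≈ -D_mod · Δy = -4.56 × (-0.023) = +0.104880.
New price ≈ 97.35 × (1 + 0.104880) = 107.560068.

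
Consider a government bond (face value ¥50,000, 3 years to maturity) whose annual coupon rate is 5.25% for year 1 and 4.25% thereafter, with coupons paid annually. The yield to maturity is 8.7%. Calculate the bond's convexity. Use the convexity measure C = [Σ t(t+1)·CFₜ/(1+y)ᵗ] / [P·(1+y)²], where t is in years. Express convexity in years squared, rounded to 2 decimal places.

9.50

With y = 0.087:
  t   CF        PV=CF/(1+0.087)^t    t·PV        t(t+1)·PV
  1     2,625.00     2,414.9034     2,414.9034       4,829.8068
  2     2,125.00     1,798.4561     3,596.9122      10,790.7367
  3    52,125.00    40,584.2417   121,752.7251     487,010.9004
  Σ                 44,797.6012   127,764.5407     502,631.4439
P = 44,797.6012.
Convexity = Σ t(t+1)·PV / [P·(1+y)²] = 502,631.4439 / (44,797.6012 × 1.181569) = 9.49589.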